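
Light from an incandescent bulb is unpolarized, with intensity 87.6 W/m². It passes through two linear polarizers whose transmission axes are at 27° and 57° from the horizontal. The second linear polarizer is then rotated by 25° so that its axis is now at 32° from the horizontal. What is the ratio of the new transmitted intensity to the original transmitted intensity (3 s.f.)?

I_new/I_old ≈ 1.32

Before rotation:
Unpolarized light through the first polarizer → I₁ = ½ I₀, now polarized at 27°.
I₂ = I₁ cos²(57° − 27°) = 0.5 I₀ · cos²(30°) = 0.375 I₀.
After rotation:
Unpolarized light through the first polarizer → I₁ = ½ I₀, now polarized at 27°.
I₂ = I₁ cos²(32° − 27°) = 0.5 I₀ · cos²(5°) = 0.4962 I₀.
Ratio = 0.4962 / 0.375 = 1.323.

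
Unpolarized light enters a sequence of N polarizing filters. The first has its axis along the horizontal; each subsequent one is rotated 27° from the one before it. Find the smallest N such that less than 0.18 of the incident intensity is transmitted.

First polarizer halves the unpolarized light: factor 1/2.
Each further stage multiplies by cos²(27°) = 0.7939.
After N polarizers: T = 0.5·0.7939^(N−1). Require T < 0.18 ⇒ N−1 > ln(0.18/0.5)/ln(0.7939) = 4.43, so N−1 ≥ 5 and N = 6.
Check: N=6 gives T = 0.1577 < 0.18; N=5 gives T = 0.1986.

N = 6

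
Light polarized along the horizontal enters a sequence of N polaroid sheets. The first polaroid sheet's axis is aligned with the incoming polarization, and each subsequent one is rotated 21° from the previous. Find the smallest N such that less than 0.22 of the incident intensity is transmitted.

First polarizer is aligned with the polarization: full transmission.
Each further stage multiplies by cos²(21°) = 0.8716.
After N polarizers: T = 0.8716^(N−1). Require T < 0.22 ⇒ N−1 > ln(0.22)/ln(0.8716) = 11.02, so N−1 ≥ 12 and N = 13.
Check: N=13 gives T = 0.1922 < 0.22; N=12 gives T = 0.2205.

N = 13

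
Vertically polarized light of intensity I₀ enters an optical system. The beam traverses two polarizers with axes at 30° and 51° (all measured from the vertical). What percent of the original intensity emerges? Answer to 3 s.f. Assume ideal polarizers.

≈ 65.4%

By Malus's law, I₁ = I₀ cos²(30° − 0°) = I₀ cos²(30°) = 0.75 I₀.
I₂ = I₁ cos²(51° − 30°) = 0.75 I₀ · cos²(21°) = 0.6537 I₀.
That is 65.37% of the incident intensity.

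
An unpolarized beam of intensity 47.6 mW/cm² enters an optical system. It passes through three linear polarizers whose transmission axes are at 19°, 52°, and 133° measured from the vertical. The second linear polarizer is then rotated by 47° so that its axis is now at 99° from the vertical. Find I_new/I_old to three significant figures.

Before rotation:
Unpolarized light through the first polarizer → I₁ = ½ I₀, now polarized at 19°.
I₂ = I₁ cos²(52° − 19°) = 0.5 I₀ · cos²(33°) = 0.3517 I₀.
I₃ = I₂ cos²(133° − 52°) = 0.3517 I₀ · cos²(81°) = 0.008606 I₀.
After rotation:
Unpolarized light through the first polarizer → I₁ = ½ I₀, now polarized at 19°.
I₂ = I₁ cos²(99° − 19°) = 0.5 I₀ · cos²(80°) = 0.01508 I₀.
I₃ = I₂ cos²(133° − 99°) = 0.01508 I₀ · cos²(34°) = 0.01036 I₀.
Ratio = 0.01036 / 0.008606 = 1.204.

I_new/I_old ≈ 1.20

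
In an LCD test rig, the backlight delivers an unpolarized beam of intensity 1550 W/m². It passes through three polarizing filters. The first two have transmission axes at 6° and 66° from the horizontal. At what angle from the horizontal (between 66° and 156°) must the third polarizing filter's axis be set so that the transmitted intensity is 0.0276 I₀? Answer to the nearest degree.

Unpolarized light through the first polarizer → I₁ = ½ I₀, now polarized at 6°.
I₂ = I₁ cos²(66° − 6°) = 0.5 I₀ · cos²(60°) = 0.125 I₀.
Need I₃/I₀ = 0.0276, so cos²(θ − 66°) = 0.0276 / 0.125 = 0.2208.
θ − 66° = arccos(√0.2208) = 62.0°, giving θ ≈ 66 + 62.0 = 128.0°.

θ ≈ 128°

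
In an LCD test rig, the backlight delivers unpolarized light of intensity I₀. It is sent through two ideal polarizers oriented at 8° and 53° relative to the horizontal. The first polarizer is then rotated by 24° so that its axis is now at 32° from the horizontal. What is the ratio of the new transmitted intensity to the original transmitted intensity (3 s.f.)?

Before rotation:
Unpolarized light through the first polarizer → I₁ = ½ I₀, now polarized at 8°.
I₂ = I₁ cos²(53° − 8°) = 0.5 I₀ · cos²(45°) = 0.25 I₀.
After rotation:
Unpolarized light through the first polarizer → I₁ = ½ I₀, now polarized at 32°.
I₂ = I₁ cos²(53° − 32°) = 0.5 I₀ · cos²(21°) = 0.4358 I₀.
Ratio = 0.4358 / 0.25 = 1.743.

I_new/I_old ≈ 1.74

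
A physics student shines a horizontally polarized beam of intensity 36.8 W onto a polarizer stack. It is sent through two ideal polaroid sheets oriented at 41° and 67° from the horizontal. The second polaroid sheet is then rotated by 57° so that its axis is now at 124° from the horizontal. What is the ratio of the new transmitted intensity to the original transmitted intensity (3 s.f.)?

Before rotation:
I₁ = I₀ cos²(41° − 0°) = I₀ cos²(41°) = 0.5696 I₀.
I₂ = I₁ cos²(67° − 41°) = 0.5696 I₀ · cos²(26°) = 0.4601 I₀.
After rotation:
I₁ = I₀ cos²(41° − 0°) = I₀ cos²(41°) = 0.5696 I₀.
I₂ = I₁ cos²(124° − 41°) = 0.5696 I₀ · cos²(83°) = 0.00846 I₀.
Ratio = 0.00846 / 0.4601 = 0.01839.

I_new/I_old ≈ 0.0184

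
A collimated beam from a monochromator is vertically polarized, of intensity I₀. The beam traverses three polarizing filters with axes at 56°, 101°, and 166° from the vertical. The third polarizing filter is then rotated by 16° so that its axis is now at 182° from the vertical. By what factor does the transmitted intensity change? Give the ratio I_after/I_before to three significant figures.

Before rotation:
I₁ = I₀ cos²(56° − 0°) = I₀ cos²(56°) = 0.3127 I₀.
I₂ = I₁ cos²(101° − 56°) = 0.3127 I₀ · cos²(45°) = 0.1563 I₀.
I₃ = I₂ cos²(166° − 101°) = 0.1563 I₀ · cos²(65°) = 0.02792 I₀.
After rotation:
I₁ = I₀ cos²(56° − 0°) = I₀ cos²(56°) = 0.3127 I₀.
I₂ = I₁ cos²(101° − 56°) = 0.3127 I₀ · cos²(45°) = 0.1563 I₀.
I₃ = I₂ cos²(182° − 101°) = 0.1563 I₀ · cos²(81°) = 0.003826 I₀.
Ratio = 0.003826 / 0.02792 = 0.137.

I_new/I_old ≈ 0.137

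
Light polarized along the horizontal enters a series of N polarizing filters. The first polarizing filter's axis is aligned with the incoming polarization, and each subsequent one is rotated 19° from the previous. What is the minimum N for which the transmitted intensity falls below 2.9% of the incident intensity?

First polarizer is aligned with the polarization: full transmission.
Each further stage multiplies by cos²(19°) = 0.894.
After N polarizers: T = 0.894^(N−1). Require T < 0.029 ⇒ N−1 > ln(0.029)/ln(0.894) = 31.60, so N−1 ≥ 32 and N = 33.
Check: N=33 gives T = 0.02773 < 0.029; N=32 gives T = 0.03101.

N = 33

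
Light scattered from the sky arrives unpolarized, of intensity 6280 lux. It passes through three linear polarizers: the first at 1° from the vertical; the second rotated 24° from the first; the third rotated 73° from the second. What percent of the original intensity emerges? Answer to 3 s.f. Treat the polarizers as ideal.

≈ 3.57%

Unpolarized light through the first polarizer → I₁ = 6280 lux/2 = 3140 lux, polarized at 1°.
I₂ = I₁ · cos²(24°) = 3140 · 0.8346 = 2621 lux.
I₃ = I₂ · cos²(73°) = 2621 · 0.08548 = 224 lux.
That is 3.567% of the incident intensity.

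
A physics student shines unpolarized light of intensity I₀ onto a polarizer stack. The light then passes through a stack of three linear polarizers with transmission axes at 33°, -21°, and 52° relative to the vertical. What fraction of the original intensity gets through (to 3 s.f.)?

Unpolarized light through the first polarizer → I₁ = ½ I₀, now polarized at 33°.
I₂ = I₁ cos²(-21° − 33°) = 0.5 I₀ · cos²(54°) = 0.1727 I₀.
I₃ = I₂ cos²(52° + 21°) = 0.1727 I₀ · cos²(73°) = 0.01477 I₀.
Transmitted fraction = 0.01477.

≈ 0.0148 I₀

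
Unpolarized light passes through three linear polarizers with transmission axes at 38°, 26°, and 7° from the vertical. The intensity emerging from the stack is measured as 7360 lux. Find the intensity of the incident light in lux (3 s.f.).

I₀ ≈ 1.72e4 lux

Unpolarized light through the first polarizer → I₁ = ½ I₀, now polarized at 38°.
I₂ = I₁ cos²(26° − 38°) = 0.5 I₀ · cos²(12°) = 0.4784 I₀.
I₃ = I₂ cos²(7° − 26°) = 0.4784 I₀ · cos²(19°) = 0.4277 I₀.
So 7360 lux = 0.4277 I₀, giving I₀ = 7360/0.4277 = 1.721e+04 lux.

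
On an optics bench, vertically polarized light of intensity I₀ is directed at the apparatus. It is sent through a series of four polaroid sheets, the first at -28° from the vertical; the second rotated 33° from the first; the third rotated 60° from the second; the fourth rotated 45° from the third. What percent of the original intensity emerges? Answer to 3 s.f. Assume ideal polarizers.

≈ 6.85%

By Malus's law, I₁ = I₀ cos²(-28° − 0°) = I₀ cos²(28°) = 0.7796 I₀.
I₂ = I₁ cos²(33°) = 0.7796 · 0.7034 I₀ = 0.5483 I₀.
I₃ = I₂ cos²(60°) = 0.5483 · 0.25 I₀ = 0.1371 I₀.
I₄ = I₃ cos²(45°) = 0.1371 · 0.5 I₀ = 0.06854 I₀.
That is 6.854% of the incident intensity.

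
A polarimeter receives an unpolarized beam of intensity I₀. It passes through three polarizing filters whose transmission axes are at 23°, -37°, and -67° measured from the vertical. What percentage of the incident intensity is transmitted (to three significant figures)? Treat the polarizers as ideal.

Unpolarized light through the first polarizer → I₁ = ½ I₀, now polarized at 23°.
I₂ = I₁ cos²(-37° − 23°) = 0.5 I₀ · cos²(60°) = 0.125 I₀.
I₃ = I₂ cos²(-67° + 37°) = 0.125 I₀ · cos²(30°) = 0.09375 I₀.
That is 9.375% of the incident intensity.

≈ 9.38%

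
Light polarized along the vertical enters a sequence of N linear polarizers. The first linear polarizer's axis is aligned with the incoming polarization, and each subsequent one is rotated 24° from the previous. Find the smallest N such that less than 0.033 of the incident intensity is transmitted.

First polarizer is aligned with the polarization: full transmission.
Each further stage multiplies by cos²(24°) = 0.8346.
After N polarizers: T = 0.8346^(N−1). Require T < 0.033 ⇒ N−1 > ln(0.033)/ln(0.8346) = 18.86, so N−1 ≥ 19 and N = 20.
Check: N=20 gives T = 0.03219 < 0.033; N=19 gives T = 0.03857.

N = 20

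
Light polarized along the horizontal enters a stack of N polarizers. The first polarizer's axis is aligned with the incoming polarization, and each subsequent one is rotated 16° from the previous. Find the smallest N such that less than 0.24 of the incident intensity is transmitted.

First polarizer is aligned with the polarization: full transmission.
Each further stage multiplies by cos²(16°) = 0.924.
After N polarizers: T = 0.924^(N−1). Require T < 0.24 ⇒ N−1 > ln(0.24)/ln(0.924) = 18.06, so N−1 ≥ 19 and N = 20.
Check: N=20 gives T = 0.2228 < 0.24; N=19 gives T = 0.2412.

N = 20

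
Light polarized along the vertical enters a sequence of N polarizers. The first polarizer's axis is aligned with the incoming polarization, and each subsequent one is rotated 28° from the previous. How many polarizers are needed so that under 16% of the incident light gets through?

N = 9

First polarizer is aligned with the polarization: full transmission.
Each further stage multiplies by cos²(28°) = 0.7796.
After N polarizers: T = 0.7796^(N−1). Require T < 0.16 ⇒ N−1 > ln(0.16)/ln(0.7796) = 7.36, so N−1 ≥ 8 and N = 9.
Check: N=9 gives T = 0.1364 < 0.16; N=8 gives T = 0.175.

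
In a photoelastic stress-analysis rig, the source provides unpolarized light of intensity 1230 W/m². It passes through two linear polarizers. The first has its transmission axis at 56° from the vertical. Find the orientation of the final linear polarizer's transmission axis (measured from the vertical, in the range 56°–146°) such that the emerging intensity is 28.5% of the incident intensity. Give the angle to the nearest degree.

θ ≈ 97°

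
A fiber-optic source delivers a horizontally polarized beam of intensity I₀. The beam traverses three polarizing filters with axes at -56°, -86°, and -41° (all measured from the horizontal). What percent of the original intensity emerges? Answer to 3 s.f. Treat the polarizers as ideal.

By Malus's law, I₁ = I₀ cos²(-56° − 0°) = I₀ cos²(56°) = 0.3127 I₀.
I₂ = I₁ cos²(-86° + 56°) = 0.3127 I₀ · cos²(30°) = 0.2345 I₀.
I₃ = I₂ cos²(-41° + 86°) = 0.2345 I₀ · cos²(45°) = 0.1173 I₀.
That is 11.73% of the incident intensity.

≈ 11.7%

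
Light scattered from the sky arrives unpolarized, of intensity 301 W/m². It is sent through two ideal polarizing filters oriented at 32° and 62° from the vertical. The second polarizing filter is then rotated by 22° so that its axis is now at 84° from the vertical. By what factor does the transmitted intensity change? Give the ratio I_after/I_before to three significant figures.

I_new/I_old ≈ 0.505

Before rotation:
Unpolarized light through the first polarizer → I₁ = ½ I₀, now polarized at 32°.
I₂ = I₁ cos²(62° − 32°) = 0.5 I₀ · cos²(30°) = 0.375 I₀.
After rotation:
Unpolarized light through the first polarizer → I₁ = ½ I₀, now polarized at 32°.
I₂ = I₁ cos²(84° − 32°) = 0.5 I₀ · cos²(52°) = 0.1895 I₀.
Ratio = 0.1895 / 0.375 = 0.5054.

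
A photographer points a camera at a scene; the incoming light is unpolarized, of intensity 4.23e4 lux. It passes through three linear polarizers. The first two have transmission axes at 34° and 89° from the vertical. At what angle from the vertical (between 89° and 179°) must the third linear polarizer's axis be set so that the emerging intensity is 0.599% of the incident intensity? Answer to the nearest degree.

θ ≈ 168°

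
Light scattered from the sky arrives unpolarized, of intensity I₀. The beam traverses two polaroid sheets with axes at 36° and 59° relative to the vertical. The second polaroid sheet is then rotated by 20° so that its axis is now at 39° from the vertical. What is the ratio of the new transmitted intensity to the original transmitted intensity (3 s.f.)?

I_new/I_old ≈ 1.18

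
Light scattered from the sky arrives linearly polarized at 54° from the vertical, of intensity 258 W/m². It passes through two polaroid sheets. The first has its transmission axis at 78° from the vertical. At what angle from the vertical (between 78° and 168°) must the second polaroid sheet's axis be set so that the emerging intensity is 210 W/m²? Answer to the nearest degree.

θ ≈ 87°

By Malus's law, I₁ = I₀ cos²(78° − 54°) = I₀ cos²(24°) = 0.8346 I₀.
Target fraction: 210 / 258 W/m² = 0.814 of I₀.
Need I₂/I₀ = 0.814, so cos²(θ − 78°) = 0.814 / 0.8346 = 0.9753.
θ − 78° = arccos(√0.9753) = 9.0°, giving θ ≈ 78 + 9.0 = 87.0°.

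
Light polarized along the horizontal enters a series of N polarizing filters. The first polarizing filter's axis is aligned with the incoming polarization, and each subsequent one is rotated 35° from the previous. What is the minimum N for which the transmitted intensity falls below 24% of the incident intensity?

N = 5

First polarizer is aligned with the polarization: full transmission.
Each further stage multiplies by cos²(35°) = 0.671.
After N polarizers: T = 0.671^(N−1). Require T < 0.24 ⇒ N−1 > ln(0.24)/ln(0.671) = 3.58, so N−1 ≥ 4 and N = 5.
Check: N=5 gives T = 0.2027 < 0.24; N=4 gives T = 0.3021.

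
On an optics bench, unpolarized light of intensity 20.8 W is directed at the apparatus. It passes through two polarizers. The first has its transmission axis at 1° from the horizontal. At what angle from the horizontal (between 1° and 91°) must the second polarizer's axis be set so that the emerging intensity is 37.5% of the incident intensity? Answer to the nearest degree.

θ ≈ 31°

Unpolarized light through the first polarizer → I₁ = ½ I₀, now polarized at 1°.
Need I₂/I₀ = 0.375, so cos²(θ − 1°) = 0.375 / 0.5 = 0.75.
θ − 1° = arccos(√0.75) = 30.0°, giving θ ≈ 1 + 30.0 = 31.0°.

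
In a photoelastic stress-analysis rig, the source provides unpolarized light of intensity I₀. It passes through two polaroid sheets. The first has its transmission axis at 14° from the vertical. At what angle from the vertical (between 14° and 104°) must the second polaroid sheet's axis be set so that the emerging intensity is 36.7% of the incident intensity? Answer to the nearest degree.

Unpolarized light through the first polarizer → I₁ = ½ I₀, now polarized at 14°.
Need I₂/I₀ = 0.367, so cos²(θ − 14°) = 0.367 / 0.5 = 0.734.
θ − 14° = arccos(√0.734) = 31.0°, giving θ ≈ 14 + 31.0 = 45.0°.

θ ≈ 45°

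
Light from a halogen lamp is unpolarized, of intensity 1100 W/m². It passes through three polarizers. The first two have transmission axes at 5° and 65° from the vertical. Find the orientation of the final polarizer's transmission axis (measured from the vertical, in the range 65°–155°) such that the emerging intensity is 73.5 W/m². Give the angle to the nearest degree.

Unpolarized light through the first polarizer → I₁ = ½ I₀, now polarized at 5°.
I₂ = I₁ cos²(65° − 5°) = 0.5 I₀ · cos²(60°) = 0.125 I₀.
Target fraction: 73.5 / 1100 W/m² = 0.06682 of I₀.
Need I₃/I₀ = 0.06682, so cos²(θ − 65°) = 0.06682 / 0.125 = 0.5345.
θ − 65° = arccos(√0.5345) = 43.0°, giving θ ≈ 65 + 43.0 = 108.0°.

θ ≈ 108°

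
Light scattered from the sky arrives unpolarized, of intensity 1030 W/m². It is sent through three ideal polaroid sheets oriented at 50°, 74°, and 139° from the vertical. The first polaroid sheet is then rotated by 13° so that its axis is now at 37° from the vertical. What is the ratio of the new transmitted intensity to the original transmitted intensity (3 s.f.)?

Before rotation:
Unpolarized light through the first polarizer → I₁ = ½ I₀, now polarized at 50°.
I₂ = I₁ cos²(74° − 50°) = 0.5 I₀ · cos²(24°) = 0.4173 I₀.
I₃ = I₂ cos²(139° − 74°) = 0.4173 I₀ · cos²(65°) = 0.07453 I₀.
After rotation:
Unpolarized light through the first polarizer → I₁ = ½ I₀, now polarized at 37°.
I₂ = I₁ cos²(74° − 37°) = 0.5 I₀ · cos²(37°) = 0.3189 I₀.
I₃ = I₂ cos²(139° − 74°) = 0.3189 I₀ · cos²(65°) = 0.05696 I₀.
Ratio = 0.05696 / 0.07453 = 0.7643.

I_new/I_old ≈ 0.764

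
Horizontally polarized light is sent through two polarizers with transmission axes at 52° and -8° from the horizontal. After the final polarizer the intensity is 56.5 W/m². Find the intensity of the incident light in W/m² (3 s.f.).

I₀ ≈ 596 W/m²

I₁ = I₀ cos²(52° − 0°) = I₀ cos²(52°) = 0.379 I₀.
I₂ = I₁ cos²(-8° − 52°) = 0.379 I₀ · cos²(60°) = 0.09476 I₀.
So 56.5 W/m² = 0.09476 I₀, giving I₀ = 56.5/0.09476 = 596.2 W/m².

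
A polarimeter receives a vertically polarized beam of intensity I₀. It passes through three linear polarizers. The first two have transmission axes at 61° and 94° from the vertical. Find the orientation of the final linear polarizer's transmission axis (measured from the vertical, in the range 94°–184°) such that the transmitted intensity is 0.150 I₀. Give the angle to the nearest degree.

I₁ = I₀ cos²(61° − 0°) = I₀ cos²(61°) = 0.235 I₀.
I₂ = I₁ cos²(94° − 61°) = 0.235 I₀ · cos²(33°) = 0.1653 I₀.
Need I₃/I₀ = 0.15, so cos²(θ − 94°) = 0.15 / 0.1653 = 0.9073.
θ − 94° = arccos(√0.9073) = 17.7°, giving θ ≈ 94 + 17.7 = 111.7°.

θ ≈ 112°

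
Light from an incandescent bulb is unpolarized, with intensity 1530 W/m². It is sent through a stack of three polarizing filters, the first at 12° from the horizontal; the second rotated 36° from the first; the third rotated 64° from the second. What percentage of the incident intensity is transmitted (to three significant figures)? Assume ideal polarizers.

≈ 6.29%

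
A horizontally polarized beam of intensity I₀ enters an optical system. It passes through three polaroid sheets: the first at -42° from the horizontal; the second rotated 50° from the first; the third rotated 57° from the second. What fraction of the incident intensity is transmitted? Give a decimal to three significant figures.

I₁ = I₀ cos²(-42° − 0°) = I₀ cos²(42°) = 0.5523 I₀.
I₂ = I₁ cos²(50°) = 0.5523 · 0.4132 I₀ = 0.2282 I₀.
I₃ = I₂ cos²(57°) = 0.2282 · 0.2966 I₀ = 0.06769 I₀.
Transmitted fraction = 0.06769.

≈ 0.0677 I₀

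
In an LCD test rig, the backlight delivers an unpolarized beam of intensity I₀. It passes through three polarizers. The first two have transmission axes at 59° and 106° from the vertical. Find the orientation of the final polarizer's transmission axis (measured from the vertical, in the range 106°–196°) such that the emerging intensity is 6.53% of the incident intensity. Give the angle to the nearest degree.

Unpolarized light through the first polarizer → I₁ = ½ I₀, now polarized at 59°.
I₂ = I₁ cos²(106° − 59°) = 0.5 I₀ · cos²(47°) = 0.2326 I₀.
Need I₃/I₀ = 0.0653, so cos²(θ − 106°) = 0.0653 / 0.2326 = 0.2808.
θ − 106° = arccos(√0.2808) = 58.0°, giving θ ≈ 106 + 58.0 = 164.0°.

θ ≈ 164°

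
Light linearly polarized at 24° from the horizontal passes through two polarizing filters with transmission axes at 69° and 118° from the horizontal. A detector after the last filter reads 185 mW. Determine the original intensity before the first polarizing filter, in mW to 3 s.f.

I₀ ≈ 860 mW

I₁ = I₀ cos²(69° − 24°) = I₀ cos²(45°) = 0.5 I₀.
I₂ = I₁ cos²(118° − 69°) = 0.5 I₀ · cos²(49°) = 0.2152 I₀.
So 185 mW = 0.2152 I₀, giving I₀ = 185/0.2152 = 859.6 mW.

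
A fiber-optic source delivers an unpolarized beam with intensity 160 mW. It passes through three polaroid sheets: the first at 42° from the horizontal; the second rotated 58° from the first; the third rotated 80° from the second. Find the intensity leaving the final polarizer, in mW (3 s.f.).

I ≈ 0.677 mW

Unpolarized light through the first polarizer → I₁ = 160 mW/2 = 80 mW, polarized at 42°.
I₂ = I₁ · cos²(58°) = 80 · 0.2808 = 22.47 mW.
I₃ = I₂ · cos²(80°) = 22.47 · 0.03015 = 0.6774 mW.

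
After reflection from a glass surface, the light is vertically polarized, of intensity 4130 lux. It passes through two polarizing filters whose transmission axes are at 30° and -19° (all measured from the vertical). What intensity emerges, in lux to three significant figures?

I ≈ 1330 lux

I₁ = 4130 lux · cos²(30°) = 3098 lux.
I₂ = I₁ · cos²(49°) = 3098 · 0.4304 = 1333 lux.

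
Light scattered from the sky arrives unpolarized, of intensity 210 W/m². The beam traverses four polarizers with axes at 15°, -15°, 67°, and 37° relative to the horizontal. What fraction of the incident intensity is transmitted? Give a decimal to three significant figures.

I/I₀ ≈ 0.00545

Unpolarized light through the first polarizer → I₁ = 210 W/m²/2 = 105 W/m², polarized at 15°.
I₂ = I₁ · cos²(30°) = 105 · 0.75 = 78.75 W/m².
I₃ = I₂ · cos²(82°) = 78.75 · 0.01937 = 1.525 W/m².
I₄ = I₃ · cos²(30°) = 1.525 · 0.75 = 1.144 W/m².
Transmitted fraction = 0.005448.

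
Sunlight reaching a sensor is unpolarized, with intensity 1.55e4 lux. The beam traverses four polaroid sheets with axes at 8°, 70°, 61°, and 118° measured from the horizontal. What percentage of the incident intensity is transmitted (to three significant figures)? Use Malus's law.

≈ 3.19%

Unpolarized light through the first polarizer → I₁ = 1.55e4 lux/2 = 7750 lux, polarized at 8°.
I₂ = I₁ · cos²(62°) = 7750 · 0.2204 = 1708 lux.
I₃ = I₂ · cos²(9°) = 1708 · 0.9755 = 1666 lux.
I₄ = I₃ · cos²(57°) = 1666 · 0.2966 = 494.3 lux.
That is 3.189% of the incident intensity.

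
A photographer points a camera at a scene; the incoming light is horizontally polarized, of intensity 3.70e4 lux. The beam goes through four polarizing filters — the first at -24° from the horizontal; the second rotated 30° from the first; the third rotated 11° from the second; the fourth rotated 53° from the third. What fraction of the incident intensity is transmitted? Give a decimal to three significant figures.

I₁ = 3.70e4 lux · cos²(24°) = 3.088e+04 lux.
I₂ = I₁ · cos²(30°) = 3.088e+04 · 0.75 = 2.316e+04 lux.
I₃ = I₂ · cos²(11°) = 2.316e+04 · 0.9636 = 2.232e+04 lux.
I₄ = I₃ · cos²(53°) = 2.232e+04 · 0.3622 = 8082 lux.
Transmitted fraction = 0.2184.

I/I₀ ≈ 0.218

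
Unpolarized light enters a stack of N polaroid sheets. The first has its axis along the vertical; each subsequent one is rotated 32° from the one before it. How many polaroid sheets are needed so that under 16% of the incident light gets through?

N = 5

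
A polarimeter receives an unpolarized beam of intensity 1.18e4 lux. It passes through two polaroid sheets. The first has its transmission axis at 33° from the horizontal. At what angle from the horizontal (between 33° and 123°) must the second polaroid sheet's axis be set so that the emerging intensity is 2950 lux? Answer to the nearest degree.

θ ≈ 78°

Unpolarized light through the first polarizer → I₁ = ½ I₀, now polarized at 33°.
Target fraction: 2950 / 1.18e4 lux = 0.25 of I₀.
Need I₂/I₀ = 0.25, so cos²(θ − 33°) = 0.25 / 0.5 = 0.5.
θ − 33° = arccos(√0.5) = 45.0°, giving θ ≈ 33 + 45.0 = 78.0°.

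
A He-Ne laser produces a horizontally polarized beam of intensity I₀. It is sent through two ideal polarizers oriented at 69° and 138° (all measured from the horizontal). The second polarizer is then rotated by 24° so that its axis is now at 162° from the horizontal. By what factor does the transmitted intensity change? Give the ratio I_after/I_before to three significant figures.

I_new/I_old ≈ 0.0213

Before rotation:
I₁ = I₀ cos²(69° − 0°) = I₀ cos²(69°) = 0.1284 I₀.
I₂ = I₁ cos²(138° − 69°) = 0.1284 I₀ · cos²(69°) = 0.01649 I₀.
After rotation:
I₁ = I₀ cos²(69° − 0°) = I₀ cos²(69°) = 0.1284 I₀.
Angle between axes 1 and 2: 87°. I₂ = 0.1284 I₀ · cos²(87°) = 0.0003518 I₀.
Ratio = 0.0003518 / 0.01649 = 0.02133.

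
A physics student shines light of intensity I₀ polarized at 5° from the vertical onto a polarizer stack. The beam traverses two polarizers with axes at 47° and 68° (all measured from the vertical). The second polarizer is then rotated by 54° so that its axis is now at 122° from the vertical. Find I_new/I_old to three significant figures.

I_new/I_old ≈ 0.0769

Before rotation:
By Malus's law, I₁ = I₀ cos²(47° − 5°) = I₀ cos²(42°) = 0.5523 I₀.
I₂ = I₁ cos²(68° − 47°) = 0.5523 I₀ · cos²(21°) = 0.4813 I₀.
After rotation:
I₁ = I₀ cos²(47° − 5°) = I₀ cos²(42°) = 0.5523 I₀.
I₂ = I₁ cos²(122° − 47°) = 0.5523 I₀ · cos²(75°) = 0.03699 I₀.
Ratio = 0.03699 / 0.4813 = 0.07686.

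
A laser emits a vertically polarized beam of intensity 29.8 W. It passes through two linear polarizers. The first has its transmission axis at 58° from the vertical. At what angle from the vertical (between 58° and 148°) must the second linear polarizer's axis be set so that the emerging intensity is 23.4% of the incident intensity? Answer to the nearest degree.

θ ≈ 82°

I₁ = I₀ cos²(58° − 0°) = I₀ cos²(58°) = 0.2808 I₀.
Need I₂/I₀ = 0.234, so cos²(θ − 58°) = 0.234 / 0.2808 = 0.8333.
θ − 58° = arccos(√0.8333) = 24.1°, giving θ ≈ 58 + 24.1 = 82.1°.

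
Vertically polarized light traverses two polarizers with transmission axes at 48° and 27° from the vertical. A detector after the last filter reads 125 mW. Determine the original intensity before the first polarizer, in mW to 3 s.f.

By Malus's law, I₁ = I₀ cos²(48° − 0°) = I₀ cos²(48°) = 0.4477 I₀.
I₂ = I₁ cos²(27° − 48°) = 0.4477 I₀ · cos²(21°) = 0.3902 I₀.
So 125 mW = 0.3902 I₀, giving I₀ = 125/0.3902 = 320.3 mW.

I₀ ≈ 320 mW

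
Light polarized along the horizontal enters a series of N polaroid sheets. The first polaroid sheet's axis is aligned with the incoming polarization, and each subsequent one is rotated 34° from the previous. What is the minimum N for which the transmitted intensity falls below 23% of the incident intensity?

N = 5

First polarizer is aligned with the polarization: full transmission.
Each further stage multiplies by cos²(34°) = 0.6873.
After N polarizers: T = 0.6873^(N−1). Require T < 0.23 ⇒ N−1 > ln(0.23)/ln(0.6873) = 3.92, so N−1 ≥ 4 and N = 5.
Check: N=5 gives T = 0.2231 < 0.23; N=4 gives T = 0.3247.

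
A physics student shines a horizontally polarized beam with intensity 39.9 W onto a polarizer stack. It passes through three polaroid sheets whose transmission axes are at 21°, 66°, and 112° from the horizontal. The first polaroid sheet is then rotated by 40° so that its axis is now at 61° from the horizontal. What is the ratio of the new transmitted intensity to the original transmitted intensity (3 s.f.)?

Before rotation:
I₁ = I₀ cos²(21° − 0°) = I₀ cos²(21°) = 0.8716 I₀.
I₂ = I₁ cos²(66° − 21°) = 0.8716 I₀ · cos²(45°) = 0.4358 I₀.
I₃ = I₂ cos²(112° − 66°) = 0.4358 I₀ · cos²(46°) = 0.2103 I₀.
After rotation:
I₁ = I₀ cos²(61° − 0°) = I₀ cos²(61°) = 0.235 I₀.
I₂ = I₁ cos²(66° − 61°) = 0.235 I₀ · cos²(5°) = 0.2333 I₀.
I₃ = I₂ cos²(112° − 66°) = 0.2333 I₀ · cos²(46°) = 0.1126 I₀.
Ratio = 0.1126 / 0.2103 = 0.5353.

I_new/I_old ≈ 0.535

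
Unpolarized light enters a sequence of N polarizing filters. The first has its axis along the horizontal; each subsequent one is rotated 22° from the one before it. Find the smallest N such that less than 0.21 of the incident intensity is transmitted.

N = 7

First polarizer halves the unpolarized light: factor 1/2.
Each further stage multiplies by cos²(22°) = 0.8597.
After N polarizers: T = 0.5·0.8597^(N−1). Require T < 0.21 ⇒ N−1 > ln(0.21/0.5)/ln(0.8597) = 5.74, so N−1 ≥ 6 and N = 7.
Check: N=7 gives T = 0.2018 < 0.21; N=6 gives T = 0.2348.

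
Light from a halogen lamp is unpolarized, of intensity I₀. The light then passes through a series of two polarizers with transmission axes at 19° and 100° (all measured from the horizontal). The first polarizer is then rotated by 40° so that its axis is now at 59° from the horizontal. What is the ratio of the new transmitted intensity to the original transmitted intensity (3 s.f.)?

Before rotation:
Unpolarized light through the first polarizer → I₁ = ½ I₀, now polarized at 19°.
I₂ = I₁ cos²(100° − 19°) = 0.5 I₀ · cos²(81°) = 0.01224 I₀.
After rotation:
Unpolarized light through the first polarizer → I₁ = ½ I₀, now polarized at 59°.
I₂ = I₁ cos²(100° − 59°) = 0.5 I₀ · cos²(41°) = 0.2848 I₀.
Ratio = 0.2848 / 0.01224 = 23.28.

I_new/I_old ≈ 23.3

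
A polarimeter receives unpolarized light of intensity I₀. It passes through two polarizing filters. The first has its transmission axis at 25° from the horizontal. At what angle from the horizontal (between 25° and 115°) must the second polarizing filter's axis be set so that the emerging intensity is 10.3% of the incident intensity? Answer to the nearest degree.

θ ≈ 88°

Unpolarized light through the first polarizer → I₁ = ½ I₀, now polarized at 25°.
Need I₂/I₀ = 0.103, so cos²(θ − 25°) = 0.103 / 0.5 = 0.206.
θ − 25° = arccos(√0.206) = 63.0°, giving θ ≈ 25 + 63.0 = 88.0°.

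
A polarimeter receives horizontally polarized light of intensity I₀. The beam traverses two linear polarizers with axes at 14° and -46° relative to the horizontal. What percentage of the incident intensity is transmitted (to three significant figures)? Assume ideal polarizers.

≈ 23.5%

I₁ = I₀ cos²(14° − 0°) = I₀ cos²(14°) = 0.9415 I₀.
I₂ = I₁ cos²(-46° − 14°) = 0.9415 I₀ · cos²(60°) = 0.2354 I₀.
That is 23.54% of the incident intensity.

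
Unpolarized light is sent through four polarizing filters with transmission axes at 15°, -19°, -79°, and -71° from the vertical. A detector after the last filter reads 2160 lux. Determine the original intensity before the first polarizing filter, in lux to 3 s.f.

I₀ ≈ 2.56e4 lux

Unpolarized light through the first polarizer → I₁ = ½ I₀, now polarized at 15°.
I₂ = I₁ cos²(-19° − 15°) = 0.5 I₀ · cos²(34°) = 0.3437 I₀.
I₃ = I₂ cos²(-79° + 19°) = 0.3437 I₀ · cos²(60°) = 0.08591 I₀.
I₄ = I₃ cos²(-71° + 79°) = 0.08591 I₀ · cos²(8°) = 0.08425 I₀.
So 2160 lux = 0.08425 I₀, giving I₀ = 2160/0.08425 = 2.564e+04 lux.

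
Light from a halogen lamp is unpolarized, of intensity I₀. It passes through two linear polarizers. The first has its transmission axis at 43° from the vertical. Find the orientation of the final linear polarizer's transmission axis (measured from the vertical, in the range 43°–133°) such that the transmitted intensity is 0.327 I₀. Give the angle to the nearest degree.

θ ≈ 79°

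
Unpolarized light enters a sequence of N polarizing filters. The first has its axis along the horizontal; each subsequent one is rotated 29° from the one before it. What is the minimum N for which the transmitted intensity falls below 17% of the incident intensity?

N = 6

First polarizer halves the unpolarized light: factor 1/2.
Each further stage multiplies by cos²(29°) = 0.765.
After N polarizers: T = 0.5·0.765^(N−1). Require T < 0.17 ⇒ N−1 > ln(0.17/0.5)/ln(0.765) = 4.03, so N−1 ≥ 5 and N = 6.
Check: N=6 gives T = 0.131 < 0.17; N=5 gives T = 0.1712.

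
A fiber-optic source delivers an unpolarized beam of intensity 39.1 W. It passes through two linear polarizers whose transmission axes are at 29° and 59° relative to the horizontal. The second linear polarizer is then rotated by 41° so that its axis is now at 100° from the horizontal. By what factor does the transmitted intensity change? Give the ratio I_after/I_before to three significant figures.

Before rotation:
Unpolarized light through the first polarizer → I₁ = ½ I₀, now polarized at 29°.
I₂ = I₁ cos²(59° − 29°) = 0.5 I₀ · cos²(30°) = 0.375 I₀.
After rotation:
Unpolarized light through the first polarizer → I₁ = ½ I₀, now polarized at 29°.
I₂ = I₁ cos²(100° − 29°) = 0.5 I₀ · cos²(71°) = 0.053 I₀.
Ratio = 0.053 / 0.375 = 0.1413.

I_new/I_old ≈ 0.141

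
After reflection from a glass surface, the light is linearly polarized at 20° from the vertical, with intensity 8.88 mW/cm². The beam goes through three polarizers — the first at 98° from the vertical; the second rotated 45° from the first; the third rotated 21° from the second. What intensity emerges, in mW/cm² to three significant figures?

I ≈ 0.167 mW/cm²

By Malus's law, I₁ = 8.88 mW/cm² · cos²(78°) = 0.3839 mW/cm².
I₂ = I₁ · cos²(45°) = 0.3839 · 0.5 = 0.1919 mW/cm².
I₃ = I₂ · cos²(21°) = 0.1919 · 0.8716 = 0.1673 mW/cm².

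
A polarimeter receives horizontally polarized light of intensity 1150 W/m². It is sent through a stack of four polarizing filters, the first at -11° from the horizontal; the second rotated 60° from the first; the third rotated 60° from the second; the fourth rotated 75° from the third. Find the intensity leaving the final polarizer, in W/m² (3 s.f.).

I ≈ 4.64 W/m²

I₁ = 1150 W/m² · cos²(11°) = 1108 W/m².
I₂ = I₁ · cos²(60°) = 1108 · 0.25 = 277 W/m².
I₃ = I₂ · cos²(60°) = 277 · 0.25 = 69.26 W/m².
I₄ = I₃ · cos²(75°) = 69.26 · 0.06699 = 4.639 W/m².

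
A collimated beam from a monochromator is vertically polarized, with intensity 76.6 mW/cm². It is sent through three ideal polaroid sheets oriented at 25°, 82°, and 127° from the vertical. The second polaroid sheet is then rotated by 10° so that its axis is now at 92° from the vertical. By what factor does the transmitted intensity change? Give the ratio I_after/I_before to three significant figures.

Before rotation:
I₁ = I₀ cos²(25° − 0°) = I₀ cos²(25°) = 0.8214 I₀.
I₂ = I₁ cos²(82° − 25°) = 0.8214 I₀ · cos²(57°) = 0.2437 I₀.
I₃ = I₂ cos²(127° − 82°) = 0.2437 I₀ · cos²(45°) = 0.1218 I₀.
After rotation:
I₁ = I₀ cos²(25° − 0°) = I₀ cos²(25°) = 0.8214 I₀.
I₂ = I₁ cos²(92° − 25°) = 0.8214 I₀ · cos²(67°) = 0.1254 I₀.
I₃ = I₂ cos²(127° − 92°) = 0.1254 I₀ · cos²(35°) = 0.08415 I₀.
Ratio = 0.08415 / 0.1218 = 0.6907.

I_new/I_old ≈ 0.691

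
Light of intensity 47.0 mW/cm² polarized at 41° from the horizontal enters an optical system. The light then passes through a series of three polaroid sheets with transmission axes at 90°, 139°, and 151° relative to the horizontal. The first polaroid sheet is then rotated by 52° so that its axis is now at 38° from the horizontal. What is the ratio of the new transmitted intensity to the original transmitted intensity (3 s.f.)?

Before rotation:
By Malus's law, I₁ = I₀ cos²(90° − 41°) = I₀ cos²(49°) = 0.4304 I₀.
I₂ = I₁ cos²(139° − 90°) = 0.4304 I₀ · cos²(49°) = 0.1853 I₀.
I₃ = I₂ cos²(151° − 139°) = 0.1853 I₀ · cos²(12°) = 0.1772 I₀.
After rotation:
I₁ = I₀ cos²(38° − 41°) = I₀ cos²(3°) = 0.9973 I₀.
Angle between axes 1 and 2: 79°. I₂ = 0.9973 I₀ · cos²(79°) = 0.03631 I₀.
I₃ = I₂ cos²(151° − 139°) = 0.03631 I₀ · cos²(12°) = 0.03474 I₀.
Ratio = 0.03474 / 0.1772 = 0.196.

I_new/I_old ≈ 0.196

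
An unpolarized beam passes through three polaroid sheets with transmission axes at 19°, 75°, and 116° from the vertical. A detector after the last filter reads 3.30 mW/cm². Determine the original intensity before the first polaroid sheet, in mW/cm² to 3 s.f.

I₀ ≈ 37.1 mW/cm²

Unpolarized light through the first polarizer → I₁ = ½ I₀, now polarized at 19°.
I₂ = I₁ cos²(75° − 19°) = 0.5 I₀ · cos²(56°) = 0.1563 I₀.
I₃ = I₂ cos²(116° − 75°) = 0.1563 I₀ · cos²(41°) = 0.08905 I₀.
So 3.30 mW/cm² = 0.08905 I₀, giving I₀ = 3.30/0.08905 = 37.06 mW/cm².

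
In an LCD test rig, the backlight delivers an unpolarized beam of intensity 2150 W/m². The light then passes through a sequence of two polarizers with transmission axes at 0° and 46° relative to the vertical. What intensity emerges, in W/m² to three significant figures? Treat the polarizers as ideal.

Unpolarized light through the first polarizer → I₁ = 2150 W/m²/2 = 1075 W/m², polarized at 0°.
I₂ = I₁ · cos²(46°) = 1075 · 0.4826 = 518.7 W/m².

I ≈ 519 W/m²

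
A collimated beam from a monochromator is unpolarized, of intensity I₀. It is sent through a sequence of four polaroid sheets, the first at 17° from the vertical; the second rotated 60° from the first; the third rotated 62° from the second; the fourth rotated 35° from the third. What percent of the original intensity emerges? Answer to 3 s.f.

≈ 1.85%

Unpolarized light through the first polarizer → I₁ = ½ I₀, now polarized at 17°.
I₂ = I₁ cos²(60°) = 0.5 · 0.25 I₀ = 0.125 I₀.
I₃ = I₂ cos²(62°) = 0.125 · 0.2204 I₀ = 0.02755 I₀.
I₄ = I₃ cos²(35°) = 0.02755 · 0.671 I₀ = 0.01849 I₀.
That is 1.849% of the incident intensity.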